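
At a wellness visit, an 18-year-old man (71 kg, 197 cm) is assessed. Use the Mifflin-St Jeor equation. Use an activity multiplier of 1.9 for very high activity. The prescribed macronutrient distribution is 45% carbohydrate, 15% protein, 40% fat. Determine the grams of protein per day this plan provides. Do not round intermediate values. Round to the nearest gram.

132 g/day

Mifflin-St Jeor (male): BMR = 10(71) + 6.25(197) − 5(18) + 5 = 710 + 1231.25 − 90 + 5 = 1856.25 kcal/day.
TEE = 1856.25 × 1.9 = 3526.875 kcal/day.
Protein energy = 15% × 3526.875 = 529.0313 kcal.
Protein = 529.0313 ÷ 4 kcal/g = 132.2578 g.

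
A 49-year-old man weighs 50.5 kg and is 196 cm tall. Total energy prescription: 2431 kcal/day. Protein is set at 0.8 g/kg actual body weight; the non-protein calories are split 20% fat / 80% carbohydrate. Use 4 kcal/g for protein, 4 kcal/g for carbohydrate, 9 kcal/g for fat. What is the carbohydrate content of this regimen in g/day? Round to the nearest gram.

454 g/day

Protein = 0.8 × 50.5 = 40.4 g → 40.4 × 4 = 161.6 kcal.
Non-protein calories = 2431 − 161.6 = 2269.4 kcal.
Fat: 20% × 2269.4 = 453.88 kcal; carbohydrate: 1815.52 kcal.
Carbohydrate: 1815.52 kcal ÷ 4 kcal/g = 453.88 g.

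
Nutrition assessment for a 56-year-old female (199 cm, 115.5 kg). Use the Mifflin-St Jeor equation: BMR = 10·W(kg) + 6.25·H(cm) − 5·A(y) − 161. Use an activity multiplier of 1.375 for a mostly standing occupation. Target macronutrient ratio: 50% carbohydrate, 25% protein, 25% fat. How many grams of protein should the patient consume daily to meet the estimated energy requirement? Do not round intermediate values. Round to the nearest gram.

168 g/day

Mifflin-St Jeor (female): BMR = 10(115.5) + 6.25(199) − 5(56) − 161 = 1155 + 1243.75 − 280 − 161 = 1957.75 kcal/day.
TEE = 1957.75 × 1.375 = 2691.9063 kcal/day.
Protein energy = 25% × 2691.9063 = 672.9766 kcal.
Protein = 672.9766 ÷ 4 kcal/g = 168.2441 g.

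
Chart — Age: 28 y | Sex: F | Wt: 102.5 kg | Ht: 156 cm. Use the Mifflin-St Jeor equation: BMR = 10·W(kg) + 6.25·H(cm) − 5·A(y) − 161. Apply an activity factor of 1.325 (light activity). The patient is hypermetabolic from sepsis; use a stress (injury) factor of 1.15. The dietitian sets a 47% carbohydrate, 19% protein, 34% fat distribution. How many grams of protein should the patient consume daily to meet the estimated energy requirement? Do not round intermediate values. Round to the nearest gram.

123 g/day

Mifflin-St Jeor (female): BMR = 10(102.5) + 6.25(156) − 5(28) − 161 = 1025 + 975 − 140 − 161 = 1699 kcal/day.
TEE = 1699 × 1.325 = 2251.175 kcal/day.
With stress factor 1.15: 2251.175 × 1.15 = 2588.8513 kcal/day.
Protein energy = 19% × 2588.8513 = 491.8817 kcal.
Protein = 491.8817 ÷ 4 kcal/g = 122.9704 g.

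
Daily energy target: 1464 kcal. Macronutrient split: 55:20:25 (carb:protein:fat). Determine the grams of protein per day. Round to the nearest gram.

73 g/day

Protein energy = 20% × 1464 = 292.8 kcal.
At 4 kcal/g: 292.8 ÷ 4 = 73.2 g.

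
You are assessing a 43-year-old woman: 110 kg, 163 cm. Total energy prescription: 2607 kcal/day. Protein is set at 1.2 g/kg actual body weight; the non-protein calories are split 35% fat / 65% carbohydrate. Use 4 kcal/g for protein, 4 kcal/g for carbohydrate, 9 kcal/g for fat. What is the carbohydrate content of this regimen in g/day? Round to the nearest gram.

Protein = 1.2 × 110 = 132 g → 132 × 4 = 528 kcal.
Non-protein calories = 2607 − 528 = 2079 kcal.
Fat: 35% × 2079 = 727.65 kcal; carbohydrate: 1351.35 kcal.
Carbohydrate: 1351.35 kcal ÷ 4 kcal/g = 337.8375 g.

338 g/day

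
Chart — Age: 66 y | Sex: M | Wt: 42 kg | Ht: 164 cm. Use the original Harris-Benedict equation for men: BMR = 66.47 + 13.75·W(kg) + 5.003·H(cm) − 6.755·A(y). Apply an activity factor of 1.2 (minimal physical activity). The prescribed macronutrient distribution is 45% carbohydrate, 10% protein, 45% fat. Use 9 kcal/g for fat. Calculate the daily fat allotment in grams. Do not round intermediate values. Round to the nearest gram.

Harris-Benedict: BMR = 66.47 + 13.75(42) + 5.003(164) − 6.755(66) = 1018.632 kcal/day.
TEE = 1018.632 × 1.2 = 1222.3584 kcal/day.
Fat energy = 45% × 1222.3584 = 550.0613 kcal.
Fat = 550.0613 ÷ 9 kcal/g = 61.1179 g.

61 g/day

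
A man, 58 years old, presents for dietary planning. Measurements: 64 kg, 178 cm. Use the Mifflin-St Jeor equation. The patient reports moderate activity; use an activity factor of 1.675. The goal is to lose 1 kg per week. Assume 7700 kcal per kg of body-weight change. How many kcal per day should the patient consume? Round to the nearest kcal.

1358 kcal per day

Mifflin-St Jeor (male): BMR = 10(64) + 6.25(178) − 5(58) + 5 = 640 + 1112.5 − 290 + 5 = 1467.5 kcal/day.
TEE = 1467.5 × 1.675 = 2458.0625 kcal/day.
Required daily deficit = 1 × 7700 ÷ 7 = 1100 kcal/day.
Target intake = 2458.0625 − 1100 = 1358.0625 kcal/day.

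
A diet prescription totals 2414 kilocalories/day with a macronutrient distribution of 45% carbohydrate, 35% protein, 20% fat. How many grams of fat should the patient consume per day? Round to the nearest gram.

Fat energy = 20% × 2414 = 482.8 kcal.
At 9 kcal/g: 482.8 ÷ 9 = 53.6444 g.

54 g/day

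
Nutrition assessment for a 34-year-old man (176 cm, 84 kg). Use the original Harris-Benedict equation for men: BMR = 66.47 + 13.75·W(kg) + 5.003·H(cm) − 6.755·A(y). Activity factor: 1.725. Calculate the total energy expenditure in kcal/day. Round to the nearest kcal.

3230 kcal/day

Harris-Benedict: BMR = 66.47 + 13.75(84) + 5.003(176) − 6.755(34) = 1872.328 kcal/day.
TEE = BMR × activity factor = 1872.328 × 1.725 = 3229.7658 kcal/day.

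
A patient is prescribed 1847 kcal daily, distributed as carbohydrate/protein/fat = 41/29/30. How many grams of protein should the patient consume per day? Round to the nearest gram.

134 g/day

Protein energy = 29% × 1847 = 535.63 kcal.
At 4 kcal/g: 535.63 ÷ 4 = 133.9075 g.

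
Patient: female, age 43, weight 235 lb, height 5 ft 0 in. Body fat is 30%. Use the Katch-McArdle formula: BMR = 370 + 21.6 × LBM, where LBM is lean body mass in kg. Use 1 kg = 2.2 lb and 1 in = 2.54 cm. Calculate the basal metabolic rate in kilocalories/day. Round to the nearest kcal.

Convert to metric: weight = 235 ÷ 2.2 = 106.8182 kg; height = (5×12 + 0) × 2.54 = 60 × 2.54 = 152.4 cm.
LBM = 106.8182 × (1 − 0.3) = 74.7727 kg. Katch-McArdle: BMR = 370 + 21.6 × 74.7727 = 1985.0909 kcal/day.

1985 kilocalories/day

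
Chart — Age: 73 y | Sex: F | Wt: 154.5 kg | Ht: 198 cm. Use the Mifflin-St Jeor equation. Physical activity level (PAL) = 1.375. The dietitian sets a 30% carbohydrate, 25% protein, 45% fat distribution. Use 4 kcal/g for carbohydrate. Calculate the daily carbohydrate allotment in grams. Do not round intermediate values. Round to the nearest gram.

Mifflin-St Jeor (female): BMR = 10(154.5) + 6.25(198) − 5(73) − 161 = 1545 + 1237.5 − 365 − 161 = 2256.5 kcal/day.
TEE = 2256.5 × 1.375 = 3102.6875 kcal/day.
Carbohydrate energy = 30% × 3102.6875 = 930.8063 kcal.
Carbohydrate = 930.8063 ÷ 4 kcal/g = 232.7016 g.

233 g/day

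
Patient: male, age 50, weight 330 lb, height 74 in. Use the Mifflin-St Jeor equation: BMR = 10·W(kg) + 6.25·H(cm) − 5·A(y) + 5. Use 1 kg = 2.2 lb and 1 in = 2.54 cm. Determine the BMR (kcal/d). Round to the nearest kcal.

2430 kcal/d

Convert to metric: weight = 330 ÷ 2.2 = 150 kg; height = 74 × 2.54 = 187.96 cm.
Mifflin-St Jeor (male): BMR = 10(150) + 6.25(187.96) − 5(50) + 5 = 1500 + 1174.75 − 250 + 5 = 2429.75 kcal/day.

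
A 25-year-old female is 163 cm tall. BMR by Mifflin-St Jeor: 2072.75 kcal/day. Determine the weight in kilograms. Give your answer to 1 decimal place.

134.0 kg

2072.75 = 10·W + 6.25(163) − 5(25) − 161
10·W = 2072.75 − 732.75 = 1340, so W = 134 kg.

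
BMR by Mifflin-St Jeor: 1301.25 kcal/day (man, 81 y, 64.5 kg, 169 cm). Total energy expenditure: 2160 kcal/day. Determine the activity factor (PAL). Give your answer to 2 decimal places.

1.66

Activity factor = TEE ÷ BMR = 2160 ÷ 1301.25 = 1.66.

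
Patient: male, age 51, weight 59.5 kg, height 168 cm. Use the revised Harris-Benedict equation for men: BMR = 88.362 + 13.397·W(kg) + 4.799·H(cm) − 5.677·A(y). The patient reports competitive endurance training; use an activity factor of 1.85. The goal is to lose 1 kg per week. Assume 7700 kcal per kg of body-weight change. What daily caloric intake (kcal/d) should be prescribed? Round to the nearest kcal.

1494 kcal/d

Harris-Benedict: BMR = 88.362 + 13.397(59.5) + 4.799(168) − 5.677(51) = 1402.1885 kcal/day.
TEE = 1402.1885 × 1.85 = 2594.0487 kcal/day.
Required daily deficit = 1 × 7700 ÷ 7 = 1100 kcal/day.
Target intake = 2594.0487 − 1100 = 1494.0487 kcal/day.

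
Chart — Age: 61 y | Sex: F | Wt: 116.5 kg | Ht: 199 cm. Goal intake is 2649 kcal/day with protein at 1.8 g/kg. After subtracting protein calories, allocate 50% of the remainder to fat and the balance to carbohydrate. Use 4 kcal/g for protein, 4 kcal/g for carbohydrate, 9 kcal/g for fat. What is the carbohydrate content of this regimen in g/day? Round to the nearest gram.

Protein = 1.8 × 116.5 = 209.7 g → 209.7 × 4 = 838.8 kcal.
Non-protein calories = 2649 − 838.8 = 1810.2 kcal.
Fat: 50% × 1810.2 = 905.1 kcal; carbohydrate: 905.1 kcal.
Carbohydrate: 905.1 kcal ÷ 4 kcal/g = 226.275 g.

226 g/day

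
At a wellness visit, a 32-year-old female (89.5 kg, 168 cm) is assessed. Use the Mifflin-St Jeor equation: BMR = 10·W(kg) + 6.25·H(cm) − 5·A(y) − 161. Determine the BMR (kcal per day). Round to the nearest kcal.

1624 kcal per day

Mifflin-St Jeor (female): BMR = 10(89.5) + 6.25(168) − 5(32) − 161 = 895 + 1050 − 160 − 161 = 1624 kcal/day.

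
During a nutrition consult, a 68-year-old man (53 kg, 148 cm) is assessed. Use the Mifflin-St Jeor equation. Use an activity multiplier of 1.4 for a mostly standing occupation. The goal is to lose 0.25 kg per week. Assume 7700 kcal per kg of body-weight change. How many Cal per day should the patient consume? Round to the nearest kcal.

Mifflin-St Jeor (male): BMR = 10(53) + 6.25(148) − 5(68) + 5 = 530 + 925 − 340 + 5 = 1120 kcal/day.
TEE = 1120 × 1.4 = 1568 kcal/day.
Required daily deficit = 0.25 × 7700 ÷ 7 = 275 kcal/day.
Target intake = 1568 − 275 = 1293 kcal/day.

1293 Cal per day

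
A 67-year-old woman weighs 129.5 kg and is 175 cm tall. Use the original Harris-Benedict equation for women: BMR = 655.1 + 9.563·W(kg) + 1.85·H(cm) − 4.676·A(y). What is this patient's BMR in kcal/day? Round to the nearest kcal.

Harris-Benedict: BMR = 655.1 + 9.563(129.5) + 1.85(175) − 4.676(67) = 1903.9665 kcal/day.

1904 kcal/day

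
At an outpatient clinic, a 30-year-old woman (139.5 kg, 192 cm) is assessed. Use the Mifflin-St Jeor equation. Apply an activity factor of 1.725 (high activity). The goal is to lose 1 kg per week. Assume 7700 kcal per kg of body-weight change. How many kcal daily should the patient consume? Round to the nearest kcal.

2840 kcal daily

Mifflin-St Jeor (female): BMR = 10(139.5) + 6.25(192) − 5(30) − 161 = 1395 + 1200 − 150 − 161 = 2284 kcal/day.
TEE = 2284 × 1.725 = 3939.9 kcal/day.
Required daily deficit = 1 × 7700 ÷ 7 = 1100 kcal/day.
Target intake = 3939.9 − 1100 = 2839.9 kcal/day.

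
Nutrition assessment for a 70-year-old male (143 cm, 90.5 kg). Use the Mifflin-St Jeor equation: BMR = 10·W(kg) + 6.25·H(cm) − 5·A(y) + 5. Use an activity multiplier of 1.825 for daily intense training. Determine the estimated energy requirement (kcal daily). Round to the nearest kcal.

2653 kcal daily

Mifflin-St Jeor (male): BMR = 10(90.5) + 6.25(143) − 5(70) + 5 = 905 + 893.75 − 350 + 5 = 1453.75 kcal/day.
TEE = BMR × activity factor = 1453.75 × 1.825 = 2653.0938 kcal/day.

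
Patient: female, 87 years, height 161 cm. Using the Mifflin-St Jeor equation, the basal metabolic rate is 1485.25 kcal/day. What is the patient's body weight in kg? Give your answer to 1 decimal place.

107.5 kg

1485.25 = 10·W + 6.25(161) − 5(87) − 161
10·W = 1485.25 − 410.25 = 1075, so W = 107.5 kg.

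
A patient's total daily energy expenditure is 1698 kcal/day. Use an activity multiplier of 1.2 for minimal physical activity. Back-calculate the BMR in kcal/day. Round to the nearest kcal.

1415 kcal/day

BMR = TEE ÷ activity factor = 1698 ÷ 1.2 = 1415 kcal/day.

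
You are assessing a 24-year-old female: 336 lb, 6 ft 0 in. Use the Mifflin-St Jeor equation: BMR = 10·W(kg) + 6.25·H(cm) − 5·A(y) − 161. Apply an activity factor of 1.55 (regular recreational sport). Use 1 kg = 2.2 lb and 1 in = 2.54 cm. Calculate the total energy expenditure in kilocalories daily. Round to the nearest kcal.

3703 kilocalories daily

Convert to metric: weight = 336 ÷ 2.2 = 152.7273 kg; height = (6×12 + 0) × 2.54 = 72 × 2.54 = 182.88 cm.
Mifflin-St Jeor (female): BMR = 10(152.7273) + 6.25(182.88) − 5(24) − 161 = 1527.2727 + 1143 − 120 − 161 = 2389.2727 kcal/day.
TEE = BMR × activity factor = 2389.2727 × 1.55 = 3703.3727 kcal/day.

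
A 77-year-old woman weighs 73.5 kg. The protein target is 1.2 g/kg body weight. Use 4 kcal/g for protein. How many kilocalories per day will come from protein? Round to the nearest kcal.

353 kcal/day

Protein = 1.2 g/kg × 73.5 kg = 88.2 g/day.
Protein energy = 88.2 g × 4 kcal/g = 352.8 kcal/day.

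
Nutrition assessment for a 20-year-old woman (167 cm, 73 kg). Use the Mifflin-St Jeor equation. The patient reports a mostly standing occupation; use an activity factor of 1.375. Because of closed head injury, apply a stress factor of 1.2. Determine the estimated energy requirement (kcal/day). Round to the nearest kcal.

2496 kcal/day

Mifflin-St Jeor (female): BMR = 10(73) + 6.25(167) − 5(20) − 161 = 730 + 1043.75 − 100 − 161 = 1512.75 kcal/day.
TEE = BMR × activity factor = 1512.75 × 1.375 = 2080.0313 kcal/day.
Apply stress factor: 2080.0313 × 1.2 = 2496.0375 kcal/day.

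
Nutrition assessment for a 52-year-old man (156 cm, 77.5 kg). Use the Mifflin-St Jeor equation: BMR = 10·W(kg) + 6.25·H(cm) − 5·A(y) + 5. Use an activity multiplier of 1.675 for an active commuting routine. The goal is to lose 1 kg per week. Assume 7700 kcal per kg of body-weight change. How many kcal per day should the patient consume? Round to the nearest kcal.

Mifflin-St Jeor (male): BMR = 10(77.5) + 6.25(156) − 5(52) + 5 = 775 + 975 − 260 + 5 = 1495 kcal/day.
TEE = 1495 × 1.675 = 2504.125 kcal/day.
Required daily deficit = 1 × 7700 ÷ 7 = 1100 kcal/day.
Target intake = 2504.125 − 1100 = 1404.125 kcal/day.

1404 kcal per day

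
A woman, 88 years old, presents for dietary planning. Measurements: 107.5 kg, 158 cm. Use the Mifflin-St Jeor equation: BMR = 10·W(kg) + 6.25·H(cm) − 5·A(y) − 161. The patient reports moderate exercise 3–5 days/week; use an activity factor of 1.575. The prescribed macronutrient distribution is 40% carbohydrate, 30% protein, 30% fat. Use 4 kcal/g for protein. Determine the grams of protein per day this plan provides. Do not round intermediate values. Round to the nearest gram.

173 g/day

Mifflin-St Jeor (female): BMR = 10(107.5) + 6.25(158) − 5(88) − 161 = 1075 + 987.5 − 440 − 161 = 1461.5 kcal/day.
TEE = 1461.5 × 1.575 = 2301.8625 kcal/day.
Protein energy = 30% × 2301.8625 = 690.5588 kcal.
Protein = 690.5588 ÷ 4 kcal/g = 172.6397 g.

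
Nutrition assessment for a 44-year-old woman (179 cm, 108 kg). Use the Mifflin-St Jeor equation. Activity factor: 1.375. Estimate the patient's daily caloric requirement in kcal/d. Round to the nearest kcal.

2499 kcal/d

Mifflin-St Jeor (female): BMR = 10(108) + 6.25(179) − 5(44) − 161 = 1080 + 1118.75 − 220 − 161 = 1817.75 kcal/day.
TEE = BMR × activity factor = 1817.75 × 1.375 = 2499.4063 kcal/day.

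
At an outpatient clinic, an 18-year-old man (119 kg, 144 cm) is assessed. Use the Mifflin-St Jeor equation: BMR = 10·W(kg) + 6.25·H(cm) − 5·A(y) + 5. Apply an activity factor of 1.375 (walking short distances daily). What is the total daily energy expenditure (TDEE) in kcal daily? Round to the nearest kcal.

Mifflin-St Jeor (male): BMR = 10(119) + 6.25(144) − 5(18) + 5 = 1190 + 900 − 90 + 5 = 2005 kcal/day.
TEE = BMR × activity factor = 2005 × 1.375 = 2756.875 kcal/day.

2757 kcal daily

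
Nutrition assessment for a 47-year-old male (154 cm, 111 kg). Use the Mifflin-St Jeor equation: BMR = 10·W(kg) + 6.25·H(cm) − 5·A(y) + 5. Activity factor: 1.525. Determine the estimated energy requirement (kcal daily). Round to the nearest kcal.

Mifflin-St Jeor (male): BMR = 10(111) + 6.25(154) − 5(47) + 5 = 1110 + 962.5 − 235 + 5 = 1842.5 kcal/day.
TEE = BMR × activity factor = 1842.5 × 1.525 = 2809.8125 kcal/day.

2810 kcal daily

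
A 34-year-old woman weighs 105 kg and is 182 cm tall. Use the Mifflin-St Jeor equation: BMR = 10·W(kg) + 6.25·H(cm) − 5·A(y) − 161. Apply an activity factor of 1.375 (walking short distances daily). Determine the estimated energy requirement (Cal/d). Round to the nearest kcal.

Mifflin-St Jeor (female): BMR = 10(105) + 6.25(182) − 5(34) − 161 = 1050 + 1137.5 − 170 − 161 = 1856.5 kcal/day.
TEE = BMR × activity factor = 1856.5 × 1.375 = 2552.6875 kcal/day.

2553 Cal/d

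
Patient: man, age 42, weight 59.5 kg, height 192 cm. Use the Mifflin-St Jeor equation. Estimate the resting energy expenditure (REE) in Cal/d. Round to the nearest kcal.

1590 Cal/d

Mifflin-St Jeor (male): BMR = 10(59.5) + 6.25(192) − 5(42) + 5 = 595 + 1200 − 210 + 5 = 1590 kcal/day.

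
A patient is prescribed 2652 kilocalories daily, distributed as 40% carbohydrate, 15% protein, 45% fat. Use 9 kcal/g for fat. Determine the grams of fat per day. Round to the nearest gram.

133 g/day

Fat energy = 45% × 2652 = 1193.4 kcal.
At 9 kcal/g: 1193.4 ÷ 9 = 132.6 g.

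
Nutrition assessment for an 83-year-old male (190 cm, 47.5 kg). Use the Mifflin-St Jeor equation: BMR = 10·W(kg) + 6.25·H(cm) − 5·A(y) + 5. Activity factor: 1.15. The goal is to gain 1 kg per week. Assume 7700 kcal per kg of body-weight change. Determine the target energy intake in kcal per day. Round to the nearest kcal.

Mifflin-St Jeor (male): BMR = 10(47.5) + 6.25(190) − 5(83) + 5 = 475 + 1187.5 − 415 + 5 = 1252.5 kcal/day.
TEE = 1252.5 × 1.15 = 1440.375 kcal/day.
Required daily surplus = 1 × 7700 ÷ 7 = 1100 kcal/day.
Target intake = 1440.375 + 1100 = 2540.375 kcal/day.

2540 kcal per day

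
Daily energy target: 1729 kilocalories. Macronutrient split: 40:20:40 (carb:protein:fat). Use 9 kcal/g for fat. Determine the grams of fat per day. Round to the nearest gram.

77 g/day

Fat energy = 40% × 1729 = 691.6 kcal.
At 9 kcal/g: 691.6 ÷ 9 = 76.8444 g.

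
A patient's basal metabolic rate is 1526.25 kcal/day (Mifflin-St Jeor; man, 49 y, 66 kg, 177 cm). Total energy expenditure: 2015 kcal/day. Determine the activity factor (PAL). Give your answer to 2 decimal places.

Activity factor = TEE ÷ BMR = 2015 ÷ 1526.25 = 1.32.

1.32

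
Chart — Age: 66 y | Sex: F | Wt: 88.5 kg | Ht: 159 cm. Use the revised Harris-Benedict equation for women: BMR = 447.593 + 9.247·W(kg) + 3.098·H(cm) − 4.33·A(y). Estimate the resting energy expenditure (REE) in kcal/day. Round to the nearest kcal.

1473 kcal/day

Harris-Benedict: BMR = 447.593 + 9.247(88.5) + 3.098(159) − 4.33(66) = 1472.7545 kcal/day.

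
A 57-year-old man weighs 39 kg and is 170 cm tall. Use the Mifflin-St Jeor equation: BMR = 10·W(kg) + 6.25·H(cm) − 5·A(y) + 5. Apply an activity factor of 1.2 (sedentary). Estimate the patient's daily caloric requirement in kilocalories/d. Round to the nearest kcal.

Mifflin-St Jeor (male): BMR = 10(39) + 6.25(170) − 5(57) + 5 = 390 + 1062.5 − 285 + 5 = 1172.5 kcal/day.
TEE = BMR × activity factor = 1172.5 × 1.2 = 1407 kcal/day.

1407 kilocalories/d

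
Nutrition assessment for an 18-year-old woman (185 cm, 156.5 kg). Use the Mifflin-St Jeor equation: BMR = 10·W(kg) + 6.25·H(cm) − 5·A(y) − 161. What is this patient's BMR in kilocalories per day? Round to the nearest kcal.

Mifflin-St Jeor (female): BMR = 10(156.5) + 6.25(185) − 5(18) − 161 = 1565 + 1156.25 − 90 − 161 = 2470.25 kcal/day.

2470 kilocalories per day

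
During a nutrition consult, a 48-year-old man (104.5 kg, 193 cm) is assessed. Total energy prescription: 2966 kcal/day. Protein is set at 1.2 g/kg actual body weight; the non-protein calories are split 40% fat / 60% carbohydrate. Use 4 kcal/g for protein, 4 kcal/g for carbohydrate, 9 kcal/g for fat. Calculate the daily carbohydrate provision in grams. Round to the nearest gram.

Protein = 1.2 × 104.5 = 125.4 g → 125.4 × 4 = 501.6 kcal.
Non-protein calories = 2966 − 501.6 = 2464.4 kcal.
Fat: 40% × 2464.4 = 985.76 kcal; carbohydrate: 1478.64 kcal.
Carbohydrate: 1478.64 kcal ÷ 4 kcal/g = 369.66 g.

370 g/day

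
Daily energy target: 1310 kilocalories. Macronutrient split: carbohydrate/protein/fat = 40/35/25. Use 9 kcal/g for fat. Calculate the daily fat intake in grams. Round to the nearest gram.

36 g/day

Fat energy = 25% × 1310 = 327.5 kcal.
At 9 kcal/g: 327.5 ÷ 9 = 36.3889 g.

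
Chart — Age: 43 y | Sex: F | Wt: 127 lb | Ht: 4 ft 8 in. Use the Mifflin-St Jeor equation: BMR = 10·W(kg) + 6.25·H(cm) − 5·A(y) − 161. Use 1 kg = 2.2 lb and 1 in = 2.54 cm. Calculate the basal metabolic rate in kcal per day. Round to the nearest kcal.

1090 kcal per day

Convert to metric: weight = 127 ÷ 2.2 = 57.7273 kg; height = (4×12 + 8) × 2.54 = 56 × 2.54 = 142.24 cm.
Mifflin-St Jeor (female): BMR = 10(57.7273) + 6.25(142.24) − 5(43) − 161 = 577.2727 + 889 − 215 − 161 = 1090.2727 kcal/day.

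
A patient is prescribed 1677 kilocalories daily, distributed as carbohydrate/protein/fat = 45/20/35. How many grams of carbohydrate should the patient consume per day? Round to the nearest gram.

189 g/day

Carbohydrate energy = 45% × 1677 = 754.65 kcal.
At 4 kcal/g: 754.65 ÷ 4 = 188.6625 g.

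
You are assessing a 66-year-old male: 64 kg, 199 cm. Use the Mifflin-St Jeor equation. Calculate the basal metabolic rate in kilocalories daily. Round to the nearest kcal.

1559 kilocalories daily

Mifflin-St Jeor (male): BMR = 10(64) + 6.25(199) − 5(66) + 5 = 640 + 1243.75 − 330 + 5 = 1558.75 kcal/day.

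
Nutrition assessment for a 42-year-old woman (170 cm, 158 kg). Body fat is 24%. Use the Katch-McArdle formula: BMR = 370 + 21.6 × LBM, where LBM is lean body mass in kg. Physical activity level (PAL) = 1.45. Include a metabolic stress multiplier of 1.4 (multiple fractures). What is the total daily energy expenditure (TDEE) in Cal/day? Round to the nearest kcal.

6016 Cal/day

LBM = 158 × (1 − 0.24) = 120.08 kg. Katch-McArdle: BMR = 370 + 21.6 × 120.08 = 2963.728 kcal/day.
TEE = BMR × activity factor = 2963.728 × 1.45 = 4297.4056 kcal/day.
Apply stress factor: 4297.4056 × 1.4 = 6016.3678 kcal/day.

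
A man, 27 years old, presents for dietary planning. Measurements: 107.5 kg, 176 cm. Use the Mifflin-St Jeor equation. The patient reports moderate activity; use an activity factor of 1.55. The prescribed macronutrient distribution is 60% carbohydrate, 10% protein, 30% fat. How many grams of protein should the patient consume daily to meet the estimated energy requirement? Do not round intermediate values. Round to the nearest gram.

79 g/day

Mifflin-St Jeor (male): BMR = 10(107.5) + 6.25(176) − 5(27) + 5 = 1075 + 1100 − 135 + 5 = 2045 kcal/day.
TEE = 2045 × 1.55 = 3169.75 kcal/day.
Protein energy = 10% × 3169.75 = 316.975 kcal.
Protein = 316.975 ÷ 4 kcal/g = 79.2438 g.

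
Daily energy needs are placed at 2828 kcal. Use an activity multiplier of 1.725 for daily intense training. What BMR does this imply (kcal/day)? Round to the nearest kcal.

BMR = TEE ÷ activity factor = 2828 ÷ 1.725 = 1639.4203 kcal/day.

1639 kcal/day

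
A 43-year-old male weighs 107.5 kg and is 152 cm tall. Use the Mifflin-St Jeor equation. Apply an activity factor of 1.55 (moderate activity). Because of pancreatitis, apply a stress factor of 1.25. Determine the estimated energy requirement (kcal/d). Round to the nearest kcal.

3517 kcal/d

Mifflin-St Jeor (male): BMR = 10(107.5) + 6.25(152) − 5(43) + 5 = 1075 + 950 − 215 + 5 = 1815 kcal/day.
TEE = BMR × activity factor = 1815 × 1.55 = 2813.25 kcal/day.
Apply stress factor: 2813.25 × 1.25 = 3516.5625 kcal/day.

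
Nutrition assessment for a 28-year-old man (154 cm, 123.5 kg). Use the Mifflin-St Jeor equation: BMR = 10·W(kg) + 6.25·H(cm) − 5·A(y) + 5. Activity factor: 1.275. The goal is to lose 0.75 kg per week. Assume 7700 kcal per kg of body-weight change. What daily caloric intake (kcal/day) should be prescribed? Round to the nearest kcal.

Mifflin-St Jeor (male): BMR = 10(123.5) + 6.25(154) − 5(28) + 5 = 1235 + 962.5 − 140 + 5 = 2062.5 kcal/day.
TEE = 2062.5 × 1.275 = 2629.6875 kcal/day.
Required daily deficit = 0.75 × 7700 ÷ 7 = 825 kcal/day.
Target intake = 2629.6875 − 825 = 1804.6875 kcal/day.

1805 kcal/day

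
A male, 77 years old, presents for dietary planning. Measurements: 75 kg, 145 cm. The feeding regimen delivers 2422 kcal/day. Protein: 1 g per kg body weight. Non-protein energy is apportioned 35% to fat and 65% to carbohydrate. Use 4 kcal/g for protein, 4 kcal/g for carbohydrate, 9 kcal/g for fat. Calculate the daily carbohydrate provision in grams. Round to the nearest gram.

345 g/day

Protein = 1 × 75 = 75 g → 75 × 4 = 300 kcal.
Non-protein calories = 2422 − 300 = 2122 kcal.
Fat: 35% × 2122 = 742.7 kcal; carbohydrate: 1379.3 kcal.
Carbohydrate: 1379.3 kcal ÷ 4 kcal/g = 344.825 g.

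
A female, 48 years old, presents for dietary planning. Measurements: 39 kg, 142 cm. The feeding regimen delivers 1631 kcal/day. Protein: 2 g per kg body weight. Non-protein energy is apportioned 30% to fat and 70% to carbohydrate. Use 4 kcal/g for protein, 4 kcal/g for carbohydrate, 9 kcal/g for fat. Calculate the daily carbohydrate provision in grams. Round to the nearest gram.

Protein = 2 × 39 = 78 g → 78 × 4 = 312 kcal.
Non-protein calories = 1631 − 312 = 1319 kcal.
Fat: 30% × 1319 = 395.7 kcal; carbohydrate: 923.3 kcal.
Carbohydrate: 923.3 kcal ÷ 4 kcal/g = 230.825 g.

231 g/day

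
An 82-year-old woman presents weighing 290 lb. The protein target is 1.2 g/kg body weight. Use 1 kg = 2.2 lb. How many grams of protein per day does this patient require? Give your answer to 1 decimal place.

Weight in kg = 290 ÷ 2.2 = 131.8182 kg.
Protein = 1.2 g/kg × 131.8182 kg = 158.1818 g/day.

158.2 g/day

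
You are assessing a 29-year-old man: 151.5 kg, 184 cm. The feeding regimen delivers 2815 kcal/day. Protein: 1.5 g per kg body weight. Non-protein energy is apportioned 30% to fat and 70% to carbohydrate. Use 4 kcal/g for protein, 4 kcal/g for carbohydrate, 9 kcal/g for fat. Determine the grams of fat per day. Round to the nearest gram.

64 g/day

Protein = 1.5 × 151.5 = 227.25 g → 227.25 × 4 = 909 kcal.
Non-protein calories = 2815 − 909 = 1906 kcal.
Fat: 30% × 1906 = 571.8 kcal; carbohydrate: 1334.2 kcal.
Fat: 571.8 kcal ÷ 9 kcal/g = 63.5333 g.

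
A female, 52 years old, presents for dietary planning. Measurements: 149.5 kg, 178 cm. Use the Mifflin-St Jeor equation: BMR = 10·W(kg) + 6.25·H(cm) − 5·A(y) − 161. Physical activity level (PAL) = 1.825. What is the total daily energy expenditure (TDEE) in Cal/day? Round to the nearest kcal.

Mifflin-St Jeor (female): BMR = 10(149.5) + 6.25(178) − 5(52) − 161 = 1495 + 1112.5 − 260 − 161 = 2186.5 kcal/day.
TEE = BMR × activity factor = 2186.5 × 1.825 = 3990.3625 kcal/day.

3990 Cal/day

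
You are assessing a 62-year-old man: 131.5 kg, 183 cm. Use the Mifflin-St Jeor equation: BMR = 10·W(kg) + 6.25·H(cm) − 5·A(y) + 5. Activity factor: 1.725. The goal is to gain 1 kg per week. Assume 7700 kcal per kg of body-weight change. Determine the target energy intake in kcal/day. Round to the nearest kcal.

4815 kcal/day

Mifflin-St Jeor (male): BMR = 10(131.5) + 6.25(183) − 5(62) + 5 = 1315 + 1143.75 − 310 + 5 = 2153.75 kcal/day.
TEE = 2153.75 × 1.725 = 3715.2188 kcal/day.
Required daily surplus = 1 × 7700 ÷ 7 = 1100 kcal/day.
Target intake = 3715.2188 + 1100 = 4815.2188 kcal/day.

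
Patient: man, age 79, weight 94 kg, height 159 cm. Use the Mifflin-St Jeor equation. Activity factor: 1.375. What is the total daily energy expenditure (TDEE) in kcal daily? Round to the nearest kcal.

2123 kcal daily

Mifflin-St Jeor (male): BMR = 10(94) + 6.25(159) − 5(79) + 5 = 940 + 993.75 − 395 + 5 = 1543.75 kcal/day.
TEE = BMR × activity factor = 1543.75 × 1.375 = 2122.6563 kcal/day.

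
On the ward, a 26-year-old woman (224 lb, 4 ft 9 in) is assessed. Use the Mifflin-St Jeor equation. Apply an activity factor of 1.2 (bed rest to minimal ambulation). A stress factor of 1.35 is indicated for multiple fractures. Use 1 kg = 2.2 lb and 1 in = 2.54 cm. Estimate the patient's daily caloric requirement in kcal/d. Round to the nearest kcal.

Convert to metric: weight = 224 ÷ 2.2 = 101.8182 kg; height = (4×12 + 9) × 2.54 = 57 × 2.54 = 144.78 cm.
Mifflin-St Jeor (female): BMR = 10(101.8182) + 6.25(144.78) − 5(26) − 161 = 1018.1818 + 904.875 − 130 − 161 = 1632.0568 kcal/day.
TEE = BMR × activity factor = 1632.0568 × 1.2 = 1958.4682 kcal/day.
Apply stress factor: 1958.4682 × 1.35 = 2643.932 kcal/day.

2644 kcal/d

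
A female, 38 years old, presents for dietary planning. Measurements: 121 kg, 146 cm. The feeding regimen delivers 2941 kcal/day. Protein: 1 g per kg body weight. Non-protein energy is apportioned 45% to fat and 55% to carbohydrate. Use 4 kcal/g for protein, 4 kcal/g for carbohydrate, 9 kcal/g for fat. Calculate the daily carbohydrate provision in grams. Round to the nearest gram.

338 g/day

Protein = 1 × 121 = 121 g → 121 × 4 = 484 kcal.
Non-protein calories = 2941 − 484 = 2457 kcal.
Fat: 45% × 2457 = 1105.65 kcal; carbohydrate: 1351.35 kcal.
Carbohydrate: 1351.35 kcal ÷ 4 kcal/g = 337.8375 g.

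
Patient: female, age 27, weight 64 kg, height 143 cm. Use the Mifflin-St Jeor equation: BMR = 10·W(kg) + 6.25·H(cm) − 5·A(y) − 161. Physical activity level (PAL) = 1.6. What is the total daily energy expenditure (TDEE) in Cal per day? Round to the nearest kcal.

Mifflin-St Jeor (female): BMR = 10(64) + 6.25(143) − 5(27) − 161 = 640 + 893.75 − 135 − 161 = 1237.75 kcal/day.
TEE = BMR × activity factor = 1237.75 × 1.6 = 1980.4 kcal/day.

1980 Cal per day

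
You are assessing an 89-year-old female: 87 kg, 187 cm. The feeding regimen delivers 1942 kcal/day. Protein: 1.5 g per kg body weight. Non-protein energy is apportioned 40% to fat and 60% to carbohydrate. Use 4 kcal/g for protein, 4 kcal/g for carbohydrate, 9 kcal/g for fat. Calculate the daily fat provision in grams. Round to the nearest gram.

Protein = 1.5 × 87 = 130.5 g → 130.5 × 4 = 522 kcal.
Non-protein calories = 1942 − 522 = 1420 kcal.
Fat: 40% × 1420 = 568 kcal; carbohydrate: 852 kcal.
Fat: 568 kcal ÷ 9 kcal/g = 63.1111 g.

63 g/day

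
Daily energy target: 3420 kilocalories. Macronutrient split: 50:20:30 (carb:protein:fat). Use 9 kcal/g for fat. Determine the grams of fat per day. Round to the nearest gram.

114 g/day

Fat energy = 30% × 3420 = 1026 kcal.
At 9 kcal/g: 1026 ÷ 9 = 114 g.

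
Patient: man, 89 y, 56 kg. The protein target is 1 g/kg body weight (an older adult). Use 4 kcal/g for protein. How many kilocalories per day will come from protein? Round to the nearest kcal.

Protein = 1 g/kg × 56 kg = 56 g/day.
Protein energy = 56 g × 4 kcal/g = 224 kcal/day.

224 kcal/day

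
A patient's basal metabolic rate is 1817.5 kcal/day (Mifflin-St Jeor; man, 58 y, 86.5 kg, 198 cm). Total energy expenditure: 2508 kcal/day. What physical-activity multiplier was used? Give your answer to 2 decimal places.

Activity factor = TEE ÷ BMR = 2508 ÷ 1817.5 = 1.38.

1.38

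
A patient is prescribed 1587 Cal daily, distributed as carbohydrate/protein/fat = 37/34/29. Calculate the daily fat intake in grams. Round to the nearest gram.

Fat energy = 29% × 1587 = 460.23 kcal.
At 9 kcal/g: 460.23 ÷ 9 = 51.1367 g.

51 g/day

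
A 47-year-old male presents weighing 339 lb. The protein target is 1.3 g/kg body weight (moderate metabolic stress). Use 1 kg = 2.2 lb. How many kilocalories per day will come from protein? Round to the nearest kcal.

Weight in kg = 339 ÷ 2.2 = 154.0909 kg.
Protein = 1.3 g/kg × 154.0909 kg = 200.3182 g/day.
Protein energy = 200.3182 g × 4 kcal/g = 801.2727 kcal/day.

801 kcal/day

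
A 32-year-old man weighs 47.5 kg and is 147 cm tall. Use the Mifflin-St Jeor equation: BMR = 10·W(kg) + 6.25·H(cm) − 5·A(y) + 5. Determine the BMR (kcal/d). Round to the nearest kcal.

Mifflin-St Jeor (male): BMR = 10(47.5) + 6.25(147) − 5(32) + 5 = 475 + 918.75 − 160 + 5 = 1238.75 kcal/day.

1239 kcal/d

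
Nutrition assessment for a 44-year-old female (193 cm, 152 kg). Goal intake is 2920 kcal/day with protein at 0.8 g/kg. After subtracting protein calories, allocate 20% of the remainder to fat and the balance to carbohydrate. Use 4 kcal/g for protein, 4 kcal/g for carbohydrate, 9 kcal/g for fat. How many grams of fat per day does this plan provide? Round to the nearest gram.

54 g/day

Protein = 0.8 × 152 = 121.6 g → 121.6 × 4 = 486.4 kcal.
Non-protein calories = 2920 − 486.4 = 2433.6 kcal.
Fat: 20% × 2433.6 = 486.72 kcal; carbohydrate: 1946.88 kcal.
Fat: 486.72 kcal ÷ 9 kcal/g = 54.08 g.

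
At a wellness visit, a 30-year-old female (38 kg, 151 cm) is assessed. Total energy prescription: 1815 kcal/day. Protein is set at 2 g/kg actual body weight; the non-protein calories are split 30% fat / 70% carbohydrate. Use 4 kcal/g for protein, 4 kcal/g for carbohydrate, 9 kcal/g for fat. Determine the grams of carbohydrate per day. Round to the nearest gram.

264 g/day

Protein = 2 × 38 = 76 g → 76 × 4 = 304 kcal.
Non-protein calories = 1815 − 304 = 1511 kcal.
Fat: 30% × 1511 = 453.3 kcal; carbohydrate: 1057.7 kcal.
Carbohydrate: 1057.7 kcal ÷ 4 kcal/g = 264.425 g.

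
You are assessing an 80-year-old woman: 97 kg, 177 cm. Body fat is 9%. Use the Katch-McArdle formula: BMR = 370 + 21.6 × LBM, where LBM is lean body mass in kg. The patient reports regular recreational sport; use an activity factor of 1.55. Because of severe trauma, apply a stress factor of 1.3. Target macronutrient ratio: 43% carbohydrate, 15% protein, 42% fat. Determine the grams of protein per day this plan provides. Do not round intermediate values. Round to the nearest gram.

LBM = 97 × (1 − 0.09) = 88.27 kg. Katch-McArdle: BMR = 370 + 21.6 × 88.27 = 2276.632 kcal/day.
TEE = 2276.632 × 1.55 = 3528.7796 kcal/day.
With stress factor 1.3: 3528.7796 × 1.3 = 4587.4135 kcal/day.
Protein energy = 15% × 4587.4135 = 688.112 kcal.
Protein = 688.112 ÷ 4 kcal/g = 172.028 g.

172 g/day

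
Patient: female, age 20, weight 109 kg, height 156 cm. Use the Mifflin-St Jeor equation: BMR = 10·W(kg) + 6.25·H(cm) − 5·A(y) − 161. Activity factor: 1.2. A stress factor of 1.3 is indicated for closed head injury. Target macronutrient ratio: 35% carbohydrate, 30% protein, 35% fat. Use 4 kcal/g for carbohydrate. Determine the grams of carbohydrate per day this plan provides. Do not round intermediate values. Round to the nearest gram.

Mifflin-St Jeor (female): BMR = 10(109) + 6.25(156) − 5(20) − 161 = 1090 + 975 − 100 − 161 = 1804 kcal/day.
TEE = 1804 × 1.2 = 2164.8 kcal/day.
With stress factor 1.3: 2164.8 × 1.3 = 2814.24 kcal/day.
Carbohydrate energy = 35% × 2814.24 = 984.984 kcal.
Carbohydrate = 984.984 ÷ 4 kcal/g = 246.246 g.

246 g/day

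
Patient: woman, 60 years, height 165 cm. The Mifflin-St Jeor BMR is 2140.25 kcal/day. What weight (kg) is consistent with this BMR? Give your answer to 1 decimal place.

157.0 kg

2140.25 = 10·W + 6.25(165) − 5(60) − 161
10·W = 2140.25 − 570.25 = 1570, so W = 157 kg.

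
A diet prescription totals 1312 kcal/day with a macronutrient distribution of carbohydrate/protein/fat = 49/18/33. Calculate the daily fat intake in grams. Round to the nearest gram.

Fat energy = 33% × 1312 = 432.96 kcal.
At 9 kcal/g: 432.96 ÷ 9 = 48.1067 g.

48 g/day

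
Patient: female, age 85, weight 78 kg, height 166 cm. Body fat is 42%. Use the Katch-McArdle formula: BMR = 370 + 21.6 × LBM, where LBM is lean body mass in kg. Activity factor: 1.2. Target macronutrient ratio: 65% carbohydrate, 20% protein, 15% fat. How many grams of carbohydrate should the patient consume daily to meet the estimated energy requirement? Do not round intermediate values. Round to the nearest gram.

LBM = 78 × (1 − 0.42) = 45.24 kg. Katch-McArdle: BMR = 370 + 21.6 × 45.24 = 1347.184 kcal/day.
TEE = 1347.184 × 1.2 = 1616.6208 kcal/day.
Carbohydrate energy = 65% × 1616.6208 = 1050.8035 kcal.
Carbohydrate = 1050.8035 ÷ 4 kcal/g = 262.7009 g.

263 g/day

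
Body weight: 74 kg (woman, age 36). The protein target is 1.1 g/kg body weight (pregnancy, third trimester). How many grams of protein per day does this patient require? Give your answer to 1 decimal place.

Protein = 1.1 g/kg × 74 kg = 81.4 g/day.

81.4 g/day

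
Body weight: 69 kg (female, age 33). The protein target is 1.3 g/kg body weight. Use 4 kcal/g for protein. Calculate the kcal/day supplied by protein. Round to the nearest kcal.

Protein = 1.3 g/kg × 69 kg = 89.7 g/day.
Protein energy = 89.7 g × 4 kcal/g = 358.8 kcal/day.

359 kcal/day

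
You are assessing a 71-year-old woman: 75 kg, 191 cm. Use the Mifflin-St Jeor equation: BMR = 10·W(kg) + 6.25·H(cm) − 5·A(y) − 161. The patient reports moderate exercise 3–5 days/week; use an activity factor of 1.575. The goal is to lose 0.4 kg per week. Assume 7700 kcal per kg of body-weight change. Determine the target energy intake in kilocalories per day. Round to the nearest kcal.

Mifflin-St Jeor (female): BMR = 10(75) + 6.25(191) − 5(71) − 161 = 750 + 1193.75 − 355 − 161 = 1427.75 kcal/day.
TEE = 1427.75 × 1.575 = 2248.7063 kcal/day.
Required daily deficit = 0.4 × 7700 ÷ 7 = 440 kcal/day.
Target intake = 2248.7063 − 440 = 1808.7063 kcal/day.

1809 kilocalories per day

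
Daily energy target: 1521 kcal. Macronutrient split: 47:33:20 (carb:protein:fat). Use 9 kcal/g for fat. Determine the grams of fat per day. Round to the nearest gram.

34 g/day

Fat energy = 20% × 1521 = 304.2 kcal.
At 9 kcal/g: 304.2 ÷ 9 = 33.8 g.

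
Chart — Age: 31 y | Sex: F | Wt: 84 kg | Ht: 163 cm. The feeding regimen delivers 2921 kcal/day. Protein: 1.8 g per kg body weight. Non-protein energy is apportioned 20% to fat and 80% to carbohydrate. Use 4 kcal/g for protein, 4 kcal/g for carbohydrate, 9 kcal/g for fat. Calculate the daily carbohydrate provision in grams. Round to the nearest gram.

Protein = 1.8 × 84 = 151.2 g → 151.2 × 4 = 604.8 kcal.
Non-protein calories = 2921 − 604.8 = 2316.2 kcal.
Fat: 20% × 2316.2 = 463.24 kcal; carbohydrate: 1852.96 kcal.
Carbohydrate: 1852.96 kcal ÷ 4 kcal/g = 463.24 g.

463 g/day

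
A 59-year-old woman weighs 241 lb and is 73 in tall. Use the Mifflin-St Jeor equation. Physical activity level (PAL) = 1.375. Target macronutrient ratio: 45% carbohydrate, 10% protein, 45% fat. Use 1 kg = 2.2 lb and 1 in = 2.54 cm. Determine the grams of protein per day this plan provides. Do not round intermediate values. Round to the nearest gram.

62 g/day

Convert to metric: weight = 241 ÷ 2.2 = 109.5455 kg; height = 73 × 2.54 = 185.42 cm.
Mifflin-St Jeor (female): BMR = 10(109.5455) + 6.25(185.42) − 5(59) − 161 = 1095.4545 + 1158.875 − 295 − 161 = 1798.3295 kcal/day.
TEE = 1798.3295 × 1.375 = 2472.7031 kcal/day.
Protein energy = 10% × 2472.7031 = 247.2703 kcal.
Protein = 247.2703 ÷ 4 kcal/g = 61.8176 g.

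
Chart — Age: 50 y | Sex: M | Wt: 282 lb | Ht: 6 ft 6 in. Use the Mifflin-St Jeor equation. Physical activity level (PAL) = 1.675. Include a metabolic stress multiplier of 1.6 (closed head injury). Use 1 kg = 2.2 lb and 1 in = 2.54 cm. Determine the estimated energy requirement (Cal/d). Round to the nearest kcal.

6097 Cal/d

Convert to metric: weight = 282 ÷ 2.2 = 128.1818 kg; height = (6×12 + 6) × 2.54 = 78 × 2.54 = 198.12 cm.
Mifflin-St Jeor (male): BMR = 10(128.1818) + 6.25(198.12) − 5(50) + 5 = 1281.8182 + 1238.25 − 250 + 5 = 2275.0682 kcal/day.
TEE = BMR × activity factor = 2275.0682 × 1.675 = 3810.7392 kcal/day.
Apply stress factor: 3810.7392 × 1.6 = 6097.1827 kcal/day.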